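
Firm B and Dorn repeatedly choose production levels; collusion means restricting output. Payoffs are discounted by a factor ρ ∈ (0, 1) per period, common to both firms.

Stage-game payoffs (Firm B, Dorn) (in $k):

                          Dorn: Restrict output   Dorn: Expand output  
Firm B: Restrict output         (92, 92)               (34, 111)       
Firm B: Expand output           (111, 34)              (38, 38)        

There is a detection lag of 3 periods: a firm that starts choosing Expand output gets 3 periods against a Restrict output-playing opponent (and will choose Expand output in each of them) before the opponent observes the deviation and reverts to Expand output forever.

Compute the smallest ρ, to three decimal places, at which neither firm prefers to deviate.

The best deviation is to choose Expand output for all 3 undetected periods, earning 111 each, then 38 forever once detected.
Deviation value: 111(1−ρ^3)/(1−ρ) + 38ρ^3/(1−ρ); cooperation value: 92/(1−ρ).
IC: 92 ≥ 111(1−ρ^3) + 38ρ^3 = 111 − 73ρ^3.
So ρ^3 ≥ 19/73, giving ρ ≥ (19/73)^(1/3) ≈ 0.638.

0.638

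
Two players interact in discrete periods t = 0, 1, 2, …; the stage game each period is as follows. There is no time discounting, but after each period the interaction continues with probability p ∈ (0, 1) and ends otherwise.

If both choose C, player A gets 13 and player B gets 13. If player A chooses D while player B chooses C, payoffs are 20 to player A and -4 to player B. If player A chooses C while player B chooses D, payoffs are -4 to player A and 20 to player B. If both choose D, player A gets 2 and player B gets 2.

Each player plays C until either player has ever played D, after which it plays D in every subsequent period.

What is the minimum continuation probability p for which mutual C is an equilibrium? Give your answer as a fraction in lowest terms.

With no time discounting, the continuation probability p plays the role of the discount factor.
Grim-trigger IC: 13/(1−p) ≥ 20 + 2p/(1−p) ⇒ p ≥ (20−13)/(20−2) = 7/18.

7/18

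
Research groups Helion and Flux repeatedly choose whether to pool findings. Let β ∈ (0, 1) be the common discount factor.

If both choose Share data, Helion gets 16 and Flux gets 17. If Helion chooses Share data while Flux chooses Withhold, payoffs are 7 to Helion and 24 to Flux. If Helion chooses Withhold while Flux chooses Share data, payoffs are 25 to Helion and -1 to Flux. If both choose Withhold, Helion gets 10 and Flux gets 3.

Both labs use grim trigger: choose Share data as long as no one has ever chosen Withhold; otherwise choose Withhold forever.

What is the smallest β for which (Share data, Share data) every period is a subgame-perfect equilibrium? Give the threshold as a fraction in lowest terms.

3/5

Helion's threshold: (25−16)/(25−10) = 3/5.
Flux's threshold: (24−17)/(24−3) = 1/3.
3/5 > 1/3, so Helion binds and β* = 3/5.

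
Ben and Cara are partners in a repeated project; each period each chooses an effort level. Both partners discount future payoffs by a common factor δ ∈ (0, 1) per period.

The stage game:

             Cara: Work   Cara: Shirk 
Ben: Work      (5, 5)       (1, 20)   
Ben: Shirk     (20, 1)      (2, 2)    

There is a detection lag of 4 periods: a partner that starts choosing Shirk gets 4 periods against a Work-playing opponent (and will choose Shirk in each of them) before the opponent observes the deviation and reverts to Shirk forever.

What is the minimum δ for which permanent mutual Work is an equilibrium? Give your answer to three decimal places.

The best deviation is to choose Shirk for all 4 undetected periods, earning 20 each, then 2 forever once detected.
Deviation value: 20(1−δ^4)/(1−δ) + 2δ^4/(1−δ); cooperation value: 5/(1−δ).
IC: 5 ≥ 20(1−δ^4) + 2δ^4 = 20 − 18δ^4.
So δ^4 ≥ 15/18 = 5/6, giving δ ≥ (5/6)^(1/4) ≈ 0.955.

0.955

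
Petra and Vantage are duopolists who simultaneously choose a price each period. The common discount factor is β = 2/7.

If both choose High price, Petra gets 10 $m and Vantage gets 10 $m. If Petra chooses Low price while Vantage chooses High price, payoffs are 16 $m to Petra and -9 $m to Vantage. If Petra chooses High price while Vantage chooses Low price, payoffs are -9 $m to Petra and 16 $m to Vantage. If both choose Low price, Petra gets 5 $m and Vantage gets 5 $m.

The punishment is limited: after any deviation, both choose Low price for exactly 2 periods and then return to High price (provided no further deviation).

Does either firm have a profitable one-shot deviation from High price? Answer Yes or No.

Yes

A one-shot deviation gives 16 now, then 5 for 2 periods, then back to 10.
Gain from deviating: (16−10) today; loss: (10−5) in each of the next 2 periods.
No-deviation condition: (10−5)(β+…+β^2) ≥ 16−10, i.e. β+…+β^2 ≥ 6/5.
At β = 2/7: β+…+β^2 = 0.3673 < 1.2000.
So cooperation is not sustainable.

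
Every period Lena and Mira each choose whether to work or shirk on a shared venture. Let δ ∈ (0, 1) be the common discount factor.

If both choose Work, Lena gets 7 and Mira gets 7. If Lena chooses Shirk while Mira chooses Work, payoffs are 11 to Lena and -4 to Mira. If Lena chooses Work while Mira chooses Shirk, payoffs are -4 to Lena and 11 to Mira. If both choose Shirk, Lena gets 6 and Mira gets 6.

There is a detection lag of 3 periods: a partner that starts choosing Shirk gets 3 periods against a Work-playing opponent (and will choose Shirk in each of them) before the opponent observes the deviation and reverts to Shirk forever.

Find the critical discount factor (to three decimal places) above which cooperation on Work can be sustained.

0.928

The best deviation is to choose Shirk for all 3 undetected periods, earning 11 each, then 6 forever once detected.
Deviation value: 11(1−δ^3)/(1−δ) + 6δ^3/(1−δ); cooperation value: 7/(1−δ).
IC: 7 ≥ 11(1−δ^3) + 6δ^3 = 11 − 5δ^3.
So δ^3 ≥ 4/5, giving δ ≥ (4/5)^(1/3) ≈ 0.928.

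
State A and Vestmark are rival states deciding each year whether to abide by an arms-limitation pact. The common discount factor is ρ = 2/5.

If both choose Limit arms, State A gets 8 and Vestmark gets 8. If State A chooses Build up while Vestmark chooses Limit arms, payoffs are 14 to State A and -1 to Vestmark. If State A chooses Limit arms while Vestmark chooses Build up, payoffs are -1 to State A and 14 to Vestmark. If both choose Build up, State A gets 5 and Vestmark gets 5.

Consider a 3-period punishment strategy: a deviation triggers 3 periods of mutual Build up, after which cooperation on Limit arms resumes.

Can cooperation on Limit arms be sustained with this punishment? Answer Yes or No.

A one-shot deviation gives 14 now, then 5 for 3 periods, then back to 8.
Gain from deviating: (14−8) today; loss: (8−5) in each of the next 3 periods.
No-deviation condition: (8−5)(ρ+…+ρ^3) ≥ 14−8, i.e. ρ+…+ρ^3 ≥ 2.
At ρ = 2/5: ρ+…+ρ^3 = 0.6240 < 2.0000.
So cooperation is not sustainable.

No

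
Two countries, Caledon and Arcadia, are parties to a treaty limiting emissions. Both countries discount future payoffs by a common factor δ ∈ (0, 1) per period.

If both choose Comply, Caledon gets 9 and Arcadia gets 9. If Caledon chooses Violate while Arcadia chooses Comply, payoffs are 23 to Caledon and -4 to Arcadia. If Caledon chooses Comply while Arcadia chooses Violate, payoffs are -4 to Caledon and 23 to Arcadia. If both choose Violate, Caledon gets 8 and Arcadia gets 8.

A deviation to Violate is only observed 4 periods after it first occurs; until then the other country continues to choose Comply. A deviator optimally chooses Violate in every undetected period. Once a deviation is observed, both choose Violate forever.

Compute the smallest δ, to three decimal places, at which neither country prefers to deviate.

0.983

The best deviation is to choose Violate for all 4 undetected periods, earning 23 each, then 8 forever once detected.
Deviation value: 23(1−δ^4)/(1−δ) + 8δ^4/(1−δ); cooperation value: 9/(1−δ).
IC: 9 ≥ 23(1−δ^4) + 8δ^4 = 23 − 15δ^4.
So δ^4 ≥ 14/15, giving δ ≥ (14/15)^(1/4) ≈ 0.983.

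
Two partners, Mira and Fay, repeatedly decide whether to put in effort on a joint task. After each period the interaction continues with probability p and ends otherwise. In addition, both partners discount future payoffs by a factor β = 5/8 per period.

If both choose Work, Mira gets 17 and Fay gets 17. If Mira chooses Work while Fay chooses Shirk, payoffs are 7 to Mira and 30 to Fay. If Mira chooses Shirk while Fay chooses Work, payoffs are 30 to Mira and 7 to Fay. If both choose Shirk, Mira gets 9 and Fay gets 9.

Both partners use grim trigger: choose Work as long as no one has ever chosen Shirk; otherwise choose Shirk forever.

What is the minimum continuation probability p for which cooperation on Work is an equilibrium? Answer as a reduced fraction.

104/105

Expected continuation weight on next period's payoff is β·p = 5/8·p, which plays the role of the discount factor.
Cooperation requires 5/8·p ≥ (30−17)/(30−9) = 13/21, hence p ≥ 104/105.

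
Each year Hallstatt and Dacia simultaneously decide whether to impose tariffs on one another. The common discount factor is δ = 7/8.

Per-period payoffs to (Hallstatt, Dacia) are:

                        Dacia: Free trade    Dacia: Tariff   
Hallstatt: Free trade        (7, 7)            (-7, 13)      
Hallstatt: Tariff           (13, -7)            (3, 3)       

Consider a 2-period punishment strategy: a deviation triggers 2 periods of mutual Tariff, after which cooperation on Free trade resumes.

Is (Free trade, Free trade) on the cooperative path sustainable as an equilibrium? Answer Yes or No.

Yes

Comparing payoff streams over the 3 periods until play realigns: cooperate → 7(1+δ+…+δ^2); deviate → 13 + 3(δ+…+δ^2).
Cooperation is sustained iff (7−3)(δ+…+δ^2) ≥ 13−7.
δ+…+δ^2 = 7/8·(1−(7/8)^2)/(1−7/8) = 1.6406, and (13−7)/(7−3) = 1.5000.
1.6406 ≥ 1.5000, so cooperation is sustainable.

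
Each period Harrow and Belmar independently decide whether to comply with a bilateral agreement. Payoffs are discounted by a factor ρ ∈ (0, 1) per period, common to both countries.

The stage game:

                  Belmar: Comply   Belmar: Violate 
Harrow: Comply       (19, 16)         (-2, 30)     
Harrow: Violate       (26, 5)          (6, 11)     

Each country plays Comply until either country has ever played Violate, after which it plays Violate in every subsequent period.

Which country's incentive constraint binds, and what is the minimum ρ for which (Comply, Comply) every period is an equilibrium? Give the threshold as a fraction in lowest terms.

Harrow: cooperation gives 19 each period; deviation gives 26 once then 6 forever.
  19/(1−ρ) ≥ 26 + 6ρ/(1−ρ) ⇒ ρ ≥ 7/20.
Belmar: cooperation gives 16 each period; deviation gives 30 once then 11 forever.
  ρ ≥ 14/19.
Both must hold, so the binding constraint is Belmar's: ρ ≥ 14/19.

Belmar; ρ ≥ 14/19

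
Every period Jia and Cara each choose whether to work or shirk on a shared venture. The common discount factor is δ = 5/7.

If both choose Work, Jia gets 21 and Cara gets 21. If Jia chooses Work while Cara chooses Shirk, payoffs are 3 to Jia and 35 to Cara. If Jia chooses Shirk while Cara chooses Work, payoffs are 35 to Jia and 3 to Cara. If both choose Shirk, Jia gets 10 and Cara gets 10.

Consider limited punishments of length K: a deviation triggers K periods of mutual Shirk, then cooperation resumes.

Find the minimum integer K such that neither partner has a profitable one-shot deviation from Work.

Need Σ_{k=1}^{K} δ^k ≥ (35−21)/(21−10) = 1.2727 at δ = 5/7.
At K = 2 the sum is 1.2245 < 1.2727; at K = 3 it is 1.5889 ≥ 1.2727.
So the minimum punishment length is K = 3.

3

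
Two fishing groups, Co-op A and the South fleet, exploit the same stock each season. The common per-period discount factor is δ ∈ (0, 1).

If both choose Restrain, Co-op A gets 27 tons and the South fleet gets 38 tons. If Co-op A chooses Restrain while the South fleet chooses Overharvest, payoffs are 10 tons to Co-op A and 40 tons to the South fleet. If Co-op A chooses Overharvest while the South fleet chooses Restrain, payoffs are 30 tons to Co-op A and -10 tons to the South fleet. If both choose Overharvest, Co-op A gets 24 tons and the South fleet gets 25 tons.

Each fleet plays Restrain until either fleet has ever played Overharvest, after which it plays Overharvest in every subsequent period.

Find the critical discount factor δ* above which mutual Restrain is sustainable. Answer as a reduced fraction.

1/2

Co-op A: cooperation gives 27 each period; deviation gives 30 once then 24 forever.
  27/(1−δ) ≥ 30 + 24δ/(1−δ) ⇒ δ ≥ 3/6 = 1/2.
the South fleet: cooperation gives 38 each period; deviation gives 40 once then 25 forever.
  δ ≥ 2/15.
Both must hold, so the binding constraint is Co-op A's: δ ≥ 1/2.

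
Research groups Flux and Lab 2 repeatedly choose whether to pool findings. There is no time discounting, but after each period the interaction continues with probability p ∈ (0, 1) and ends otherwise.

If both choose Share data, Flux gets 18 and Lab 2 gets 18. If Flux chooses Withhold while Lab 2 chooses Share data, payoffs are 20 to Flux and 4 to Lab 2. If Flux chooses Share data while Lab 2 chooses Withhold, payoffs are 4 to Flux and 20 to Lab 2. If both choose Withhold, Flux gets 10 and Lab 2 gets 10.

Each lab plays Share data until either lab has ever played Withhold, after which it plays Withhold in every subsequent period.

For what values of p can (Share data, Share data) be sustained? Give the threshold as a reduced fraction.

1/5

With no time discounting, the continuation probability p plays the role of the discount factor.
Grim-trigger IC: 18/(1−p) ≥ 20 + 10p/(1−p) ⇒ p ≥ (20−18)/(20−10) = 1/5.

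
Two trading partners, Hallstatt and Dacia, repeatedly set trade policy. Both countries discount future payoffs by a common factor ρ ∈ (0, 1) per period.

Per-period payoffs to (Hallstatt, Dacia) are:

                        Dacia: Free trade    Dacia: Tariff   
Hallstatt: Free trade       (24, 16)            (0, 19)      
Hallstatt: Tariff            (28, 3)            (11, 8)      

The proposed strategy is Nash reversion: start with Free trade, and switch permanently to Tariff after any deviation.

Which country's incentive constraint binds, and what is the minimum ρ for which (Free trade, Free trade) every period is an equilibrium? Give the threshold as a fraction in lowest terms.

For Hallstatt: deviation gain 28−24 = 4, per-period punishment loss 24−11 = 13. IC gives ρ ≥ 4/17.
For Dacia: gain 3, loss 8 per period, so ρ ≥ 3/11.
The tighter constraint is Dacia's, so cooperation needs ρ ≥ 3/11.

Dacia; ρ ≥ 3/11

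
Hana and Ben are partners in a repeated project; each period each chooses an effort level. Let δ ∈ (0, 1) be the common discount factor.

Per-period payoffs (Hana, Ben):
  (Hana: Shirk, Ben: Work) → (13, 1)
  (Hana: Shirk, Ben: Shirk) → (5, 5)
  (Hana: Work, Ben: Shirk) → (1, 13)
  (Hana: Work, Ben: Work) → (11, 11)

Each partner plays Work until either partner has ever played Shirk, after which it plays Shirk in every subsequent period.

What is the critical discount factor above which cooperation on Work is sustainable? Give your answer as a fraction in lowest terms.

1/4

Cooperation forever yields 11 each period: 11/(1−δ).
Deviating yields 13 once, then 5 forever: 13 + 5δ/(1−δ).
No profitable deviation requires 11/(1−δ) ≥ 13 + 5δ/(1−δ).
Multiplying by (1−δ): 11 ≥ 13(1−δ) + 5δ = 13 − 8δ.
So 8δ ≥ 2, i.e. δ ≥ 2/8 = 1/4.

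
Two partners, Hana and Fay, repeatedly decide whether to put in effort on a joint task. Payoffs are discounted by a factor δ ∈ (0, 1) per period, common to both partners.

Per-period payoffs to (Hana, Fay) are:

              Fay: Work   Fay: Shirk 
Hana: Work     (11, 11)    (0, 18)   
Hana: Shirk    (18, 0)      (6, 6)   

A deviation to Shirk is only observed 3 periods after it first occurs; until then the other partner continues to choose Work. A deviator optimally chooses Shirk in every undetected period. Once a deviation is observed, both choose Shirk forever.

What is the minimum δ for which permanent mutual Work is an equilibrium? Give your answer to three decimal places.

0.836

The best deviation is to choose Shirk for all 3 undetected periods, earning 18 each, then 6 forever once detected.
Deviation value: 18(1−δ^3)/(1−δ) + 6δ^3/(1−δ); cooperation value: 11/(1−δ).
IC: 11 ≥ 18(1−δ^3) + 6δ^3 = 18 − 12δ^3.
So δ^3 ≥ 7/12, giving δ ≥ (7/12)^(1/3) ≈ 0.836.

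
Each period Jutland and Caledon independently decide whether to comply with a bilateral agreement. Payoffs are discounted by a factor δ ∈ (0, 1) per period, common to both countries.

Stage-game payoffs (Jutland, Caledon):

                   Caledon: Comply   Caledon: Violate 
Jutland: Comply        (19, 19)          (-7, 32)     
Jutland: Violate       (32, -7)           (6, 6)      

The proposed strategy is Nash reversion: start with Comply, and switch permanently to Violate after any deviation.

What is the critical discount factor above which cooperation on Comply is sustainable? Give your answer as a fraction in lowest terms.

Cooperation forever yields 19 each period: 19/(1−δ).
Deviating yields 32 once, then 6 forever: 32 + 6δ/(1−δ).
No profitable deviation requires 19/(1−δ) ≥ 32 + 6δ/(1−δ).
Multiplying by (1−δ): 19 ≥ 32(1−δ) + 6δ = 32 − 26δ.
So 26δ ≥ 13, i.e. δ ≥ 13/26 = 1/2.

1/2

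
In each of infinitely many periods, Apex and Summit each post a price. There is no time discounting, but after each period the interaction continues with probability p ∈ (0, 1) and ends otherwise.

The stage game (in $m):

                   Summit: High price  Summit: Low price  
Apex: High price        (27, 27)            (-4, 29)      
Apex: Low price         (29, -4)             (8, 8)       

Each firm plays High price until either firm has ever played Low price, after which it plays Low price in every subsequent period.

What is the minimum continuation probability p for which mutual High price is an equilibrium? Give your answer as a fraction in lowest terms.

2/21

Expected cooperation value is 27 + p·27 + p²·27 + … = 27/(1−p); deviation gives 29 + p·8/(1−p).
27 ≥ 29(1−p) + 8p ⇒ 21p ≥ 2 ⇒ p ≥ 2/21.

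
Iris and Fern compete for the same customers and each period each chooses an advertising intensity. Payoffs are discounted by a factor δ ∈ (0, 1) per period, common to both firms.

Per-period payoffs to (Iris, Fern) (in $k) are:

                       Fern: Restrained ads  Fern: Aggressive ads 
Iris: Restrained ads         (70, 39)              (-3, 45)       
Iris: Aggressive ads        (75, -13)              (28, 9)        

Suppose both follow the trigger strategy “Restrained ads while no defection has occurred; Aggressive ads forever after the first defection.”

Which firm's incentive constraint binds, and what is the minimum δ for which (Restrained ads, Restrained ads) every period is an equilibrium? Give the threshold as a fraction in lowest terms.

Iris: cooperation gives 70 each period; deviation gives 75 once then 28 forever.
  70/(1−δ) ≥ 75 + 28δ/(1−δ) ⇒ δ ≥ 5/47.
Fern: cooperation gives 39 each period; deviation gives 45 once then 9 forever.
  δ ≥ 6/36 = 1/6.
Both must hold, so the binding constraint is Fern's: δ ≥ 1/6.

Fern; δ ≥ 1/6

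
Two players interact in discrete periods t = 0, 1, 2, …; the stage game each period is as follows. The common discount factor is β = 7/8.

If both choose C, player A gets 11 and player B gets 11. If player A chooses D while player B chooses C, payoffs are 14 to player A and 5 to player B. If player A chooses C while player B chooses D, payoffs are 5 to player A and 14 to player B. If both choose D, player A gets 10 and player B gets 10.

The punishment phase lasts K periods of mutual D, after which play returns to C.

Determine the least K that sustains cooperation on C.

No profitable deviation requires (11−10)(β+…+β^K) ≥ 14−11, i.e. β+…+β^K ≥ 3 ≈ 3.0000.
With β = 7/8, the partial sums are K=1: 0.8750, K=2: 1.6406, K=3: 2.3105, K=4: 2.8967, K=5: 3.4096.
K = 5 is the first length at which the sum reaches 3.0000.

5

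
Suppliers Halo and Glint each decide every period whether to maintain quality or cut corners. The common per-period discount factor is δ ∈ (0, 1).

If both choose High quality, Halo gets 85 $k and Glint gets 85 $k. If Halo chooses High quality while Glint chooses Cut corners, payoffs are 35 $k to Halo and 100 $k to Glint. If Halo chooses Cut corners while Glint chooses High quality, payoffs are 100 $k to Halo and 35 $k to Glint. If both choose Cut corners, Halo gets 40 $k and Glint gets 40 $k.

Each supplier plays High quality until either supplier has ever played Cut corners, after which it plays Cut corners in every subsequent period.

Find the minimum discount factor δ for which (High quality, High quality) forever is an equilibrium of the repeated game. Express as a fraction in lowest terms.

85/(1−δ) ≥ 100 + 40δ/(1−δ)
85 ≥ 100 − 60δ
δ ≥ 15/60 = 1/4.

1/4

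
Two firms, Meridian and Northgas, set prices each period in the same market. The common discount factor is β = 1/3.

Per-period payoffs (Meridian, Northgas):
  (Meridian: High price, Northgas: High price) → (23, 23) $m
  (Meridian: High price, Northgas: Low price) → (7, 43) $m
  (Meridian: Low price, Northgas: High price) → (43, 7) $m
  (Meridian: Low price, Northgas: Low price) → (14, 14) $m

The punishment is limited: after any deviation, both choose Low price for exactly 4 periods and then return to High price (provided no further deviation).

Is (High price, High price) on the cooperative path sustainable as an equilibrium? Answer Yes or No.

Comparing payoff streams over the 5 periods until play realigns: cooperate → 23(1+β+…+β^4); deviate → 43 + 14(β+…+β^4).
Cooperation is sustained iff (23−14)(β+…+β^4) ≥ 43−23.
β+…+β^4 = 1/3·(1−(1/3)^4)/(1−1/3) = 0.4938, and (43−23)/(23−14) = 2.2222.
0.4938 < 2.2222, so cooperation is not sustainable.

No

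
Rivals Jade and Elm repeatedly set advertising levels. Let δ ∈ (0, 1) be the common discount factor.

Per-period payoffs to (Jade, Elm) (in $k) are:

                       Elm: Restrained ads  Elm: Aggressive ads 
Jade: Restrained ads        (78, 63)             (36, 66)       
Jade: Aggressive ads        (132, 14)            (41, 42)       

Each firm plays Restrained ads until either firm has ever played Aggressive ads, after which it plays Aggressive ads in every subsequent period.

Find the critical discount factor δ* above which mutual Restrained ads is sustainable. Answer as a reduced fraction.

Jade: cooperation gives 78 each period; deviation gives 132 once then 41 forever.
  78/(1−δ) ≥ 132 + 41δ/(1−δ) ⇒ δ ≥ 54/91.
Elm: cooperation gives 63 each period; deviation gives 66 once then 42 forever.
  δ ≥ 3/24 = 1/8.
Both must hold, so the binding constraint is Jade's: δ ≥ 54/91.

54/91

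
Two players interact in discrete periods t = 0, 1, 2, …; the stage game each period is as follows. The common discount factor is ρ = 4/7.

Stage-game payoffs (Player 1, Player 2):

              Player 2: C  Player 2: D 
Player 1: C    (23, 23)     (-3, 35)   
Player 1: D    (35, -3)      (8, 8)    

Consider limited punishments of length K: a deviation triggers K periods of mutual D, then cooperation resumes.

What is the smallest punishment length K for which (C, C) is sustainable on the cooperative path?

2

IC: ρ(1−ρ^K)/(1−ρ) ≥ (35−23)/(23−8) = 4/5.
With ρ = 4/7: need 1 − ρ^K ≥ 4/5·(1−4/7)/(4/7), i.e. ρ^K ≤ 0.4000.
Since (4/7)^1 = 0.5714 and (4/7)^2 = 0.3265, the smallest such K is 2.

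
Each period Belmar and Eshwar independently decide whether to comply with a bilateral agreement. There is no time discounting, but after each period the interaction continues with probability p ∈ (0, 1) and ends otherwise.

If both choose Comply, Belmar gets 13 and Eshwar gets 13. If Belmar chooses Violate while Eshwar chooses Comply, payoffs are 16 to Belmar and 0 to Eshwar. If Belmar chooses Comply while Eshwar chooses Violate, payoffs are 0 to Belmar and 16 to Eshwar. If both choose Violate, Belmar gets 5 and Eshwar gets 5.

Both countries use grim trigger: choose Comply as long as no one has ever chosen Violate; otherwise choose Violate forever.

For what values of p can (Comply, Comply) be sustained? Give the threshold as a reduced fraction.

3/11

With no time discounting, the continuation probability p plays the role of the discount factor.
Grim-trigger IC: 13/(1−p) ≥ 16 + 5p/(1−p) ⇒ p ≥ (16−13)/(16−5) = 3/11.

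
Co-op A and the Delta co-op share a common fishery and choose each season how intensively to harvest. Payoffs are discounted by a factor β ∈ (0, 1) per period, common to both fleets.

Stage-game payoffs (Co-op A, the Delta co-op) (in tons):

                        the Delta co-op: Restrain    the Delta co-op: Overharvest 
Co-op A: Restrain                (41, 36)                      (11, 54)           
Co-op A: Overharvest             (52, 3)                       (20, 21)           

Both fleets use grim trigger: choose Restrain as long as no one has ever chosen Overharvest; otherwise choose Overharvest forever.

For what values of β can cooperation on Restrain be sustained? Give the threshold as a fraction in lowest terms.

6/11

Co-op A's threshold: (52−41)/(52−20) = 11/32.
the Delta co-op's threshold: (54−36)/(54−21) = 6/11.
11/32 < 6/11, so the Delta co-op binds and β* = 6/11.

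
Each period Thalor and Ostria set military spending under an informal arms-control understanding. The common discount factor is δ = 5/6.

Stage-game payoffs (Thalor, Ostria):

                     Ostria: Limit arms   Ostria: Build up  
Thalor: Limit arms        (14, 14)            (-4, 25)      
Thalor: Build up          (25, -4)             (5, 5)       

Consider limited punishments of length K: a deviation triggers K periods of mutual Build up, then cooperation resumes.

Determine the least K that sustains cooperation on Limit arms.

2

Need Σ_{k=1}^{K} δ^k ≥ (25−14)/(14−5) = 1.2222 at δ = 5/6.
At K = 1 the sum is 0.8333 < 1.2222; at K = 2 it is 1.5278 ≥ 1.2222.
So the minimum punishment length is K = 2.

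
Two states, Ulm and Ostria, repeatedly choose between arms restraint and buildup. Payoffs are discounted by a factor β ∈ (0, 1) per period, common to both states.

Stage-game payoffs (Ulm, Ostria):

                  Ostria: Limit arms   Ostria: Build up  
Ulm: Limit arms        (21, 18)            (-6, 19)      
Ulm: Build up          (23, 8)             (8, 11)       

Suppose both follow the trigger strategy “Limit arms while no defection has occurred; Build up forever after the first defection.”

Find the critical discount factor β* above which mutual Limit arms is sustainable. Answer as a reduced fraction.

2/15

Ulm: cooperation gives 21 each period; deviation gives 23 once then 8 forever.
  21/(1−β) ≥ 23 + 8β/(1−β) ⇒ β ≥ 2/15.
Ostria: cooperation gives 18 each period; deviation gives 19 once then 11 forever.
  β ≥ 1/8.
Both must hold, so the binding constraint is Ulm's: β ≥ 2/15.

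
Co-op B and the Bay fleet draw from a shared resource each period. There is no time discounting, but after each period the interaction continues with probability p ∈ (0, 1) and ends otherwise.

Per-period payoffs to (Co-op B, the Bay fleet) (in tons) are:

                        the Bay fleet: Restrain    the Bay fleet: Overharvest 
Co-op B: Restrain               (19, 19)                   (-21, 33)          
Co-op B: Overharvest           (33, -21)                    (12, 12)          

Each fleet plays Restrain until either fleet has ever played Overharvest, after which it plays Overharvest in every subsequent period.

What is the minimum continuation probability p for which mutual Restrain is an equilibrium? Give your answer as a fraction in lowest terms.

Expected cooperation value is 19 + p·19 + p²·19 + … = 19/(1−p); deviation gives 33 + p·12/(1−p).
19 ≥ 33(1−p) + 12p ⇒ 21p ≥ 14 ⇒ p ≥ 14/21 = 2/3.

2/3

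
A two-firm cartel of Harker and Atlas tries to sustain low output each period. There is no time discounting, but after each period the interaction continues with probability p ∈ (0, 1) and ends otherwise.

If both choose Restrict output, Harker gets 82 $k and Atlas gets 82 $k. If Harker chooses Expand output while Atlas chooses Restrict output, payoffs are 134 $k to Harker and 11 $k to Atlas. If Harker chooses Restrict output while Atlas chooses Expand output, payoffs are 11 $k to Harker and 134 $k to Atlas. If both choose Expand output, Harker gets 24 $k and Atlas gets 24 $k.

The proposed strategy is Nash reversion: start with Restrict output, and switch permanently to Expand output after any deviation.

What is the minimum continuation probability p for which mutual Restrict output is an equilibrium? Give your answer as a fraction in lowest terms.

With no time discounting, the continuation probability p plays the role of the discount factor.
Grim-trigger IC: 82/(1−p) ≥ 134 + 24p/(1−p) ⇒ p ≥ (134−82)/(134−24) = 26/55.

26/55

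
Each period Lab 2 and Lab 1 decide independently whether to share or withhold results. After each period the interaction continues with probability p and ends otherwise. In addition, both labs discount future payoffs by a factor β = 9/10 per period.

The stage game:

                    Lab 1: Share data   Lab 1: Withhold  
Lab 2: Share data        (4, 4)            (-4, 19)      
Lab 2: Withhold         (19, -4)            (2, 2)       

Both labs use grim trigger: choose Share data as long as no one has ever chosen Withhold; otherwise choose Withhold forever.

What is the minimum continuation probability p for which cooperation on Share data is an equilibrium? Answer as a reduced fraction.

50/51

Expected continuation weight on next period's payoff is β·p = 9/10·p, which plays the role of the discount factor.
Cooperation requires 9/10·p ≥ (19−4)/(19−2) = 15/17, hence p ≥ 50/51.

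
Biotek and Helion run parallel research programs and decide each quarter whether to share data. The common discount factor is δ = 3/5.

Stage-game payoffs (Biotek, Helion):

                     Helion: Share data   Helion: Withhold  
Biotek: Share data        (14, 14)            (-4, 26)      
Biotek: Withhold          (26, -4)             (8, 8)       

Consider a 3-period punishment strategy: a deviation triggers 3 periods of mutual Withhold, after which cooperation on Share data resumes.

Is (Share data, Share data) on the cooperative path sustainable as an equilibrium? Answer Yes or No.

Comparing payoff streams over the 4 periods until play realigns: cooperate → 14(1+δ+…+δ^3); deviate → 26 + 8(δ+…+δ^3).
Cooperation is sustained iff (14−8)(δ+…+δ^3) ≥ 26−14.
δ+…+δ^3 = 3/5·(1−(3/5)^3)/(1−3/5) = 1.1760, and (26−14)/(14−8) = 2.0000.
1.1760 < 2.0000, so cooperation is not sustainable.

No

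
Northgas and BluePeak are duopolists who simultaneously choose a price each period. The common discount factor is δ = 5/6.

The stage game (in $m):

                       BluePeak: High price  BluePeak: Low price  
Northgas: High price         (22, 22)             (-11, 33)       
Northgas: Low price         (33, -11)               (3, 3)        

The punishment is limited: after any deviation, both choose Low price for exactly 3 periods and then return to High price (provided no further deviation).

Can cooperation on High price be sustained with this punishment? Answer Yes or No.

IC: δ+…+δ^3 ≥ (33−22)/(22−3) = 11/19.
At δ = 5/6: partial sum = 2.1065 ≥ 0.5789. Cooperation sustainable.

Yes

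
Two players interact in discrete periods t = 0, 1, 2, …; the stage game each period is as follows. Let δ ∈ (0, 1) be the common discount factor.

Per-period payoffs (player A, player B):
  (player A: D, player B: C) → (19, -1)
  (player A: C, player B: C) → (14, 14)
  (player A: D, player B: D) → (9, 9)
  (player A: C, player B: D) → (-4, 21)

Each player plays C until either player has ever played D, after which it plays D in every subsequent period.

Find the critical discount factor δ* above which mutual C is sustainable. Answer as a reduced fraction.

For player A: deviation gain 19−14 = 5, per-period punishment loss 14−9 = 5. IC gives δ ≥ 5/10 = 1/2.
For player B: gain 7, loss 5 per period, so δ ≥ 7/12.
The tighter constraint is player B's, so cooperation needs δ ≥ 7/12.

7/12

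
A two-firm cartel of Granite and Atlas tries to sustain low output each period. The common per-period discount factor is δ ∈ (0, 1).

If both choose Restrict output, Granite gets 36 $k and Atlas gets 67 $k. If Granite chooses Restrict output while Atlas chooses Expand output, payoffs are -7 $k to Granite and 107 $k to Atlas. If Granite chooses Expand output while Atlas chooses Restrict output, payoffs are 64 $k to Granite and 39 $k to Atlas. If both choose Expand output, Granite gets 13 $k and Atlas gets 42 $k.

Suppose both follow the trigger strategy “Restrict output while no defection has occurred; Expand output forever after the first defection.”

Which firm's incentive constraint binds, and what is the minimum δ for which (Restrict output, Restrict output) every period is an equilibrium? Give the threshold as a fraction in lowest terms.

Atlas; δ ≥ 8/13

Granite: cooperation gives 36 each period; deviation gives 64 once then 13 forever.
  36/(1−δ) ≥ 64 + 13δ/(1−δ) ⇒ δ ≥ 28/51.
Atlas: cooperation gives 67 each period; deviation gives 107 once then 42 forever.
  δ ≥ 40/65 = 8/13.
Both must hold, so the binding constraint is Atlas's: δ ≥ 8/13.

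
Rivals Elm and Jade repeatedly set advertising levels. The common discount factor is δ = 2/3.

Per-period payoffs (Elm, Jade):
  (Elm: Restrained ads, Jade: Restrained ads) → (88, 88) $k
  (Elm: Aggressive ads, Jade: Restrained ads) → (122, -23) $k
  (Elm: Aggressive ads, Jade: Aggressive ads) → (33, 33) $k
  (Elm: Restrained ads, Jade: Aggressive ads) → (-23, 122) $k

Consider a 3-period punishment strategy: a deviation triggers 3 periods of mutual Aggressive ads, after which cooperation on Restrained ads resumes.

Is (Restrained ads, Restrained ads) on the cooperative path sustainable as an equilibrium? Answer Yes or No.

Yes

A one-shot deviation gives 122 now, then 33 for 3 periods, then back to 88.
Gain from deviating: (122−88) today; loss: (88−33) in each of the next 3 periods.
No-deviation condition: (88−33)(δ+…+δ^3) ≥ 122−88, i.e. δ+…+δ^3 ≥ 34/55.
At δ = 2/3: δ+…+δ^3 = 1.4074 ≥ 0.6182.
So cooperation is sustainable.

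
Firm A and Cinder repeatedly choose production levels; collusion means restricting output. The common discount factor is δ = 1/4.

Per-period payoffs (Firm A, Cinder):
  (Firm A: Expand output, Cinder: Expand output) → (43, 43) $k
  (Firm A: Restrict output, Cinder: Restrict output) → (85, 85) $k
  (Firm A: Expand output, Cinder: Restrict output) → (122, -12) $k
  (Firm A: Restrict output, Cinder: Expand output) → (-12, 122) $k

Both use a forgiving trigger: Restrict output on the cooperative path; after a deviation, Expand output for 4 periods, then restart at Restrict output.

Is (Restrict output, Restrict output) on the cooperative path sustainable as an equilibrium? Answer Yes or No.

No

Comparing payoff streams over the 5 periods until play realigns: cooperate → 85(1+δ+…+δ^4); deviate → 122 + 43(δ+…+δ^4).
Cooperation is sustained iff (85−43)(δ+…+δ^4) ≥ 122−85.
δ+…+δ^4 = 1/4·(1−(1/4)^4)/(1−1/4) = 0.3320, and (122−85)/(85−43) = 0.8810.
0.3320 < 0.8810, so cooperation is not sustainable.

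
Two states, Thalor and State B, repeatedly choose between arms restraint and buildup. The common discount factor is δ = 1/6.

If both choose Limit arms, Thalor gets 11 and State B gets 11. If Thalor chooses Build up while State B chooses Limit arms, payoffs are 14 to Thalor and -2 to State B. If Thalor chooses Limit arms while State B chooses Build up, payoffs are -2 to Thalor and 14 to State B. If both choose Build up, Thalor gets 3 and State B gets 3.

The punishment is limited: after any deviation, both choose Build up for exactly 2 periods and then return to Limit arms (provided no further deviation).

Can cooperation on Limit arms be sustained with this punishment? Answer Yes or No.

No

IC: δ+…+δ^2 ≥ (14−11)/(11−3) = 3/8.
At δ = 1/6: partial sum = 0.1944 < 0.3750. Cooperation not sustainable.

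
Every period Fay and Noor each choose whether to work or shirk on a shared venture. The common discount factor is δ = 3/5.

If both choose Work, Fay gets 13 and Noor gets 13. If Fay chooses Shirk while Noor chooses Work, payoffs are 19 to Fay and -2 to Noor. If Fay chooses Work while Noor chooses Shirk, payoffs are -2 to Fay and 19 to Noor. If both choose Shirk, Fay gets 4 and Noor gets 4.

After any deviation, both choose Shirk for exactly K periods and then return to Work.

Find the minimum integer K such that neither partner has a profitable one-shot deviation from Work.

2

No profitable deviation requires (13−4)(δ+…+δ^K) ≥ 19−13, i.e. δ+…+δ^K ≥ 2/3 ≈ 0.6667.
With δ = 3/5, the partial sums are K=1: 0.6000, K=2: 0.9600.
K = 2 is the first length at which the sum reaches 0.6667.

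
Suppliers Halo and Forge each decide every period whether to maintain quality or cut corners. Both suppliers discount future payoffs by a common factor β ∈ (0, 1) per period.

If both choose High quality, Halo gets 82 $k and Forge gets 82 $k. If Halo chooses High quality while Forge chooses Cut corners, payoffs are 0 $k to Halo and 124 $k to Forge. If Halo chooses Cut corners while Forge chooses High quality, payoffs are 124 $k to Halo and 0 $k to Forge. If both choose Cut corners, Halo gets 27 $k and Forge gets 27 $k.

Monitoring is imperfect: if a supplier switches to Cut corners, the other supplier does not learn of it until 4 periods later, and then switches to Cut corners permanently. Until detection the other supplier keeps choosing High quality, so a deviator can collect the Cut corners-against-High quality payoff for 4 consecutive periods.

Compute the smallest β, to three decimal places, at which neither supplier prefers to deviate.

Deviating for the 4 undetected periods gains 124−82 = 42 per period over cooperation, then loses 82−27 = 55 per period forever once punishment starts.
Gain: 42(1 + β + … + β^3); loss: 55·β^4/(1−β).
No profitable deviation ⇔ 42(1−β^4) ≤ 55·β^4, i.e. β^4 ≥ 42/(42+55) = 42/97.
Hence β ≥ (42/97)^(1/4) ≈ 0.811.

0.811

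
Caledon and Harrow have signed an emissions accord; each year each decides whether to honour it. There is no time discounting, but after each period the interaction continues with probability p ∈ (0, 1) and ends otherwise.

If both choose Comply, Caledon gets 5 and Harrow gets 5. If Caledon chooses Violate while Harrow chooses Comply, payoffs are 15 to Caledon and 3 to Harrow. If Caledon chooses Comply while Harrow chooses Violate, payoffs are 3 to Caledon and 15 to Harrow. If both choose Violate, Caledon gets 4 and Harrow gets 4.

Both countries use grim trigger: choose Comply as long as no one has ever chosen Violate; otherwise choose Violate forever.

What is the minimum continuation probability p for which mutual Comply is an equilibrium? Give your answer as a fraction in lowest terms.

Expected cooperation value is 5 + p·5 + p²·5 + … = 5/(1−p); deviation gives 15 + p·4/(1−p).
5 ≥ 15(1−p) + 4p ⇒ 11p ≥ 10 ⇒ p ≥ 10/11.

10/11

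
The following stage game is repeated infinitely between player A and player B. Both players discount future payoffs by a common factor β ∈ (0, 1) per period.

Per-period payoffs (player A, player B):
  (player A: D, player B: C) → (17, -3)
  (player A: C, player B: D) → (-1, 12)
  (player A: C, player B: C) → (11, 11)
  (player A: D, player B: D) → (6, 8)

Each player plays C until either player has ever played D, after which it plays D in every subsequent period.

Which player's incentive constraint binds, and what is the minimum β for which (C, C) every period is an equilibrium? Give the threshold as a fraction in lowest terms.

player A's threshold: (17−11)/(17−6) = 6/11.
player B's threshold: (12−11)/(12−8) = 1/4.
6/11 > 1/4, so player A binds and β* = 6/11.

player A; β ≥ 6/11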